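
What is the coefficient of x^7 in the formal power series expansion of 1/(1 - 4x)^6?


The general identity 1/(1 - c x)^r = sum_{k>=0} c^k C(k + r - 1, r - 1) x^k follows by substituting y = c x into 1/(1 - y)^r = sum_{k>=0} C(k + r - 1, r - 1) y^k.
For c = 4, r = 6, k = 7:
4^7 * C(12, 5) = 16384 * 792 = 12976128.

12976128


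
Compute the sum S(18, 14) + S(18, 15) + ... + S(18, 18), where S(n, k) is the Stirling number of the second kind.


By definition, S(n, k) counts partitions of an n-set into exactly k nonempty blocks.
Computing row n = 18 for k = 14..18:
S(18, k): 8408778, 367200, 9996, 153, 1
Sum = 8786128.

8786128


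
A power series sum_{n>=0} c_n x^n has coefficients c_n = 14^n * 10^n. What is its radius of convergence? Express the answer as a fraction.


By the root test (Cauchy-Hadamard), the radius is R = 1 / limsup_n |c_n|^(1/n).
Here |c_n|^(1/n) = (14^n * 10^n)^(1/n) = 14 * 10 = 140 for all n.
So R = 1/140 = 1/140.

1/140


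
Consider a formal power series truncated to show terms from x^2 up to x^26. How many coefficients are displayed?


From x^2 to x^26 inclusive, the count is 26 - 2 + 1 = 25.

25


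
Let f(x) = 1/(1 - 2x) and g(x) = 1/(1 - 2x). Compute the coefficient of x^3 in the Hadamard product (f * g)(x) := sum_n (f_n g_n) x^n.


f has coefficients f_k = 2^k and g has coefficients g_k = 2^k, so the Hadamard product has coefficient (f*g)_k = 2^k * 2^k = 4^k.
For k = 3: 4^3 = 64.

64


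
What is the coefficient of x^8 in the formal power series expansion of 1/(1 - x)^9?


The negative binomial / multiset identity is
1/(1 - x)^r = sum_{k>=0} C(k + r - 1, r - 1) x^k.
Here r = 9 and k = 8, so the coefficient is
C(8 + 8, 8) = C(16, 8)
= 12870

12870


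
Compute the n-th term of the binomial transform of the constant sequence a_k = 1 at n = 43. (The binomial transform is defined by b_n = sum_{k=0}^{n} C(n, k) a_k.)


With a_k = 1 for all k, b_n = sum_{k=0}^{n} C(n, k) = 2^n by the binomial theorem.
For n = 43: 2^43 = 8796093022208.

8796093022208


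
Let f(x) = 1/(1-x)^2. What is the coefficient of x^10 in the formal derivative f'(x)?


Differentiate: d/dx [ 1/(1-x)^r ] = r / (1-x)^(r+1).
Here r = 2, so f'(x) = 2 / (1-x)^3.
The expansion of 1/(1-x)^(r+1) has coefficient of x^n equal to C(n+r, r).
So the coefficient of x^10 in f'(x) is
2 * C(12, 2) = 2 * 66 = 132

132


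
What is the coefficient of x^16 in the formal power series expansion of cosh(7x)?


The Maclaurin series is cosh(t) = sum_{m>=0} t^(2m) / (2m)!, so substituting t = 7x, only even powers of x are nonzero, with coefficient of x^(2m) equal to 7^(2m) / (2m)!.
For x^16 the coefficient is 7^16/16! = 33232930569601/20922789888000 = 678223072849/426995712000.

678223072849/426995712000


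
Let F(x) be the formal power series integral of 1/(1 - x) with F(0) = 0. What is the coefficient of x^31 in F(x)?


1/(1 - x) = sum_{k>=0} x^k. Integrating termwise and using F(0) = 0 gives
F(x) = sum_{k>=0} x^(k+1) / (k+1) = sum_{m>=1} x^m / m = -ln(1 - x).
So the coefficient of x^31 is 1/31 = 1/31.

1/31


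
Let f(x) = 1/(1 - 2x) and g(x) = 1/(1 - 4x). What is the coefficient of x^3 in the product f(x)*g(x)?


The coefficient of x^n in f*g is the Cauchy product: sum_{k=0}^{n} a^k * b^(n-k).
With a=2, b=4, n=3:
sum_{k=0}^{3} 2^k * 4^(3-k)
= 120

120


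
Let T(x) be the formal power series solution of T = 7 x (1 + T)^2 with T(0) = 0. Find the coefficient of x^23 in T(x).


Apply the Lagrange inversion formula: if T = 7 x * phi(T) with phi(t) = (1 + t)^2, then [x^n] T = 7^n * (1/n) [t^(n-1)] phi(t)^n = 7^n * (1/n) [t^(n-1)] (1 + t)^(2n) = 7^n * (1/n) C(2n, n-1).
Using the identity C(2n, n-1) = C(2n, n) * n / (n+1), the unscaled factor equals C(2n, n) / (n+1) = C_n, the n-th Catalan number.
For n = 23: C_23 = C(46, 23) / 24 = 8233430727600/24 = 343059613650.
With the 7^23 = 27368747340080916343 factor, the coefficient is 27368747340080916343 * 343059613650 = 9389111888572624320367550881950.

9389111888572624320367550881950


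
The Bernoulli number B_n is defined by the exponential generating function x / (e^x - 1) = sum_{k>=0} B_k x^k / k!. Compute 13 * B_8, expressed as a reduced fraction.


Bernoulli numbers can also be computed recursively via B_0 = 1 and sum_{j=0}^{m} C(m+1, j) B_j = 0 for m >= 1. Odd-index Bernoulli numbers vanish for k >= 3.
Computing B_8 = -1/30, so 13 * B_8 = 13 * -1/30 = -13/30.

-13/30


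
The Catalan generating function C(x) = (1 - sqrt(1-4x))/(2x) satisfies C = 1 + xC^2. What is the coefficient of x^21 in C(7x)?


Substituting x -> 7x scales the n-th coefficient by 7^n, so [x^21] C(7x) = 7^21 * C_21.
C_21 = C(2*21, 21)/(22) = 538257874440/22 = 24466267020.
So 7^21 * 24466267020 = 558545864083284007 * 24466267020 = 13665532253578254033757549140.

13665532253578254033757549140


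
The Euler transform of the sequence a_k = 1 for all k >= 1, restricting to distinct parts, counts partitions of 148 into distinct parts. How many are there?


Partitions of 148 into distinct parts can be computed via generating function.
Product (1+x)(1+x^2)(1+x^3)...
The coefficient of x^148 = 16893952

16893952


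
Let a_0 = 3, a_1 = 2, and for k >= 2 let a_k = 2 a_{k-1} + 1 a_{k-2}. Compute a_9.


Iterating the recurrence forward:
a_0 = 3
a_1 = 2
a_2 = 2*2 + 1*3 = 7
a_3 = 2*7 + 1*2 = 16
a_4 = 2*16 + 1*7 = 39
a_5 = 2*39 + 1*16 = 94
a_6 = 2*94 + 1*39 = 227
a_7 = 2*227 + 1*94 = 548
a_8 = 2*548 + 1*227 = 1323
a_9 = 2*1323 + 1*548 = 3194
So a_9 = 3194.

3194


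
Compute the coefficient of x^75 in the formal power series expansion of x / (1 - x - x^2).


Let f(x) = sum_{k>=0} a_k x^k. Multiplying f(x) * (1 - x - x^2) = x and matching coefficients gives a_0 = 0, a_1 = 1, and a_k = a_{k-1} + a_{k-2} for k >= 2. These are the Fibonacci numbers F_k.
Iterating from F_0 = 0, F_1 = 1:
F_0=0, F_1=1, F_2=1, F_3=2, F_4=3, F_5=5, F_6=8, F_7=13, F_8=21, F_9=34, ...
F_75 = 2111485077978050.

2111485077978050


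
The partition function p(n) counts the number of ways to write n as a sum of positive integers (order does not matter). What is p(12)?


Using the generating function prod_{k>=1} 1/(1-x^k), we compute p(12).
By dynamic programming over parts 1 through 12:
p(12) = 77

77


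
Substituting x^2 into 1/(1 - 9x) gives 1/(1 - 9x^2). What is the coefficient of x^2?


The coefficient of x^(2m) in 1/(1 - 9x^2) is 9^m.
With n = 2 = 2*1, the coefficient is 9^1 = 9.

9


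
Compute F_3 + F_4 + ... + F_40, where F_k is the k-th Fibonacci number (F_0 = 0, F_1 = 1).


Use the identity sum_{k=0}^{N} F_k = F_{N+2} - 1 (which follows from F_{k+2} - F_{k+1} = F_k). Then
sum_{k=3}^{40} F_k = (F_{42} - 1) - (F_{4} - 1) = F_{42} - F_{4}.
Computing: F_{42} = 267914296, F_{4} = 3, so
Sum = 267914296 - 3 = 267914293.

267914293


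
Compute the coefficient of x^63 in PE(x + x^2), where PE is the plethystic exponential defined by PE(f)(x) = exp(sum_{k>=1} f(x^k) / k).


With f(x) = x + x^2, the exponent is sum_{k>=1} (x^k + x^(2k)) / k = -ln(1 - x) - ln(1 - x^2). Exponentiating:
PE(x + x^2) = 1 / ((1 - x)(1 - x^2)).
This is the generating function for partitions of n into parts of size 1 or 2. The number of 2's can be any j in 0..31, and the rest are 1's, so
[x^63] = floor(63/2) + 1 = 32.

32


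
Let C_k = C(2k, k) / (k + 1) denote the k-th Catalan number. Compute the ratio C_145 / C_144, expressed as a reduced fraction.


Using C_k = (2k)! / (k! (k+1)!), the ratio C_{k+1}/C_k simplifies to
C_{k+1}/C_k = [(2k+2)! / ((k+1)! (k+2)!)] * [k! (k+1)! / (2k)!]
 = (2k+2)(2k+1) / ((k+1)(k+2)) = 2(2k+1) / (k+2).
For k = 144: 2(2*144 + 1) / (144 + 2) = 578/146 = 289/73.

289/73


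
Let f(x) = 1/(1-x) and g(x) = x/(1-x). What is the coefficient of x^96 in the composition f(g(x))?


First simplify the composition: f(g(x)) = 1/(1 - x/(1-x)) = (1-x)/((1-x) - x) = (1-x)/(1-2x).
Now extract the coefficient. Write (1-x)/(1-2x) = 1/(1-2x) - x/(1-2x).
The coefficient of x^n in 1/(1-2x) is 2^n, and in x/(1-2x) is 2^(n-1) (for n >= 1).
So the coefficient of x^96 is 2^96 - 2^95 = 79228162514264337593543950336 - 39614081257132168796771975168 = 39614081257132168796771975168.

39614081257132168796771975168


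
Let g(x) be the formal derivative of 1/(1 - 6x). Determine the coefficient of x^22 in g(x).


Differentiate termwise: d/dx sum_{k>=0} 6^k x^k = sum_{k>=1} k 6^k x^(k-1) = sum_{j>=0} (j+1) 6^(j+1) x^j.
Equivalently, d/dx [1/(1 - 6x)] = 6/(1 - 6x)^2.
For j = 22: 23 * 6^23 = 23 * 789730223053602816 = 18163795130232864768.

18163795130232864768


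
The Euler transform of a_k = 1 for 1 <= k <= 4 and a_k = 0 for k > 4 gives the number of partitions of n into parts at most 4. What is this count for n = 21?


Partitions of 21 into parts at most 4:
Using generating function (1-x)^(-1)(1-x^2)^(-1)...(1-x^4)^(-1),
the coefficient of x^21 = 120

120


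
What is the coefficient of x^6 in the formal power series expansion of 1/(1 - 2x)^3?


The general identity 1/(1 - c x)^r = sum_{k>=0} c^k C(k + r - 1, r - 1) x^k follows by substituting y = c x into 1/(1 - y)^r = sum_{k>=0} C(k + r - 1, r - 1) y^k.
For c = 2, r = 3, k = 6:
2^6 * C(8, 2) = 64 * 28 = 1792.

1792


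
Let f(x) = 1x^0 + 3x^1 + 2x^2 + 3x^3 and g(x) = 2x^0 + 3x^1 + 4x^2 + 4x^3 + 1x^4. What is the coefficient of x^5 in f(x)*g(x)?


Cauchy product at x^5:
3*1 + 2*4 + 3*4
= 23

23


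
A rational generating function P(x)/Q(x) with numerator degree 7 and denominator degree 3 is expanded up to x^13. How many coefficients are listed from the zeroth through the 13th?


Expanding up to x^13 gives the coefficients for x^0, x^1, ..., x^13.
That is 13 + 1 = 14 coefficients in total.

14


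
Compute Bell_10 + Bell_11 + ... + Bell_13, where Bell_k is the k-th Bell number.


Recall Bell_k counts set partitions of a k-set (with Bell_0 = 1 by convention).
Bell_10 through Bell_13: 115975, 678570, 4213597, 27644437
Sum = 115975 + 678570 + 4213597 + 27644437 = 32652579.

32652579


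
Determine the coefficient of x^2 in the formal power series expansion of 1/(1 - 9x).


The geometric series identity gives 1/(1 - c x) = sum_{k>=0} c^k x^k, so the coefficient of x^k is c^k.
Here c = 9 and k = 2.
Computing: 9^2 = 81

81


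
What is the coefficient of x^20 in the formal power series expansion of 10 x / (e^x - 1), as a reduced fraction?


The exponential generating function for Bernoulli numbers is
x / (e^x - 1) = sum_{k>=0} B_k x^k / k!.
So the coefficient of x^20 in 10 x / (e^x - 1) is 10 B_20 / 20!.
Computing: B_20 = -174611/330, 20! = 2432902008176640000, giving
10 * -174611/330 / 2432902008176640000 = -174611/80285766269829120000.

-174611/80285766269829120000


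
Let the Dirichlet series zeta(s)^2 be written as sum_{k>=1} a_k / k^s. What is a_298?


The Dirichlet convolution of the constant function 1 with itself gives (1 * 1)(k) = sum_{d | k} 1 = d(k), the number of positive divisors of k.
Since zeta(s) = sum_{k>=1} 1/k^s, we have zeta(s)^2 = sum_{k>=1} d(k)/k^s, so a_k = d(k).
For k = 298: the divisors are 1, 2, 149, 298.
Count = 4.

4


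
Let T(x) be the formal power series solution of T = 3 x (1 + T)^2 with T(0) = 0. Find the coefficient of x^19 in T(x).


Apply the Lagrange inversion formula: if T = 3 x * phi(T) with phi(t) = (1 + t)^2, then [x^n] T = 3^n * (1/n) [t^(n-1)] phi(t)^n = 3^n * (1/n) [t^(n-1)] (1 + t)^(2n) = 3^n * (1/n) C(2n, n-1).
Using the identity C(2n, n-1) = C(2n, n) * n / (n+1), the unscaled factor equals C(2n, n) / (n+1) = C_n, the n-th Catalan number.
For n = 19: C_19 = C(38, 19) / 20 = 35345263800/20 = 1767263190.
With the 3^19 = 1162261467 factor, the coefficient is 1162261467 * 1767263190 = 2054021907784499730.

2054021907784499730


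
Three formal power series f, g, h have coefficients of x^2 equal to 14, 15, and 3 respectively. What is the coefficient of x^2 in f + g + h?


Series addition is componentwise:
14 + 15 + 3
= 32

32


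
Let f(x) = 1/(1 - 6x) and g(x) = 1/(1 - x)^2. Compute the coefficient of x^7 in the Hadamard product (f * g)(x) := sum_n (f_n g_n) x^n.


f has coefficients f_k = 6^k. For g = 1/(1 - x)^2 the coefficient is g_k = C(k + 1, 1) = k + 1. The Hadamard coefficient is (f * g)_k = 6^k * (k + 1).
For k = 7: 6^7 * 8 = 279936 * 8 = 2239488.

2239488


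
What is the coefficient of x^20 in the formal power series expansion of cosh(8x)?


The Maclaurin series is cosh(t) = sum_{m>=0} t^(2m) / (2m)!, so substituting t = 8x, only even powers of x are nonzero, with coefficient of x^(2m) equal to 8^(2m) / (2m)!.
For x^20 the coefficient is 8^20/20! = 1152921504606846976/2432902008176640000 = 4398046511104/9280784638125.

4398046511104/9280784638125


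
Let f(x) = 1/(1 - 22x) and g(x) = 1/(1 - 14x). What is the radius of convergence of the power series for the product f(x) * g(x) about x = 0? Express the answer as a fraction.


The radius of 1/(1 - 22x) is 1/22 (nearest singularity at x = 1/22), and the radius of 1/(1 - 14x) is 1/14.
The product f(x)*g(x) = 1/((1 - 22x)(1 - 14x)) has singularities at both 1/22 and 1/14, so its radius of convergence is the distance to the nearest one:
min(1/22, 1/14) = 1/22.

1/22


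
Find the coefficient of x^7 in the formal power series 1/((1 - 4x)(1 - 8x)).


By partial fractions or Cauchy convolution:
The coefficient equals sum_{k=0}^{7} 4^k * 8^(7-k).
= 4177920

4177920


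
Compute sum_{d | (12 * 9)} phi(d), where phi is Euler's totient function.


First, 12 * 9 = 108. One classical identity is sum_{d | n} phi(d) = n (each k in [1, n] has a unique gcd with n, and among the k's with gcd(k, n) = n/d there are phi(d) of them). So the sum equals 108. We also verify directly:
Divisors of 108: 1, 2, 3, 4, 6, 9, 12, 18, 27, 36, 54, 108.
phi values: 1, 1, 2, 2, 2, 6, 4, 6, 18, 12, 18, 36.
Sum = 108.

108


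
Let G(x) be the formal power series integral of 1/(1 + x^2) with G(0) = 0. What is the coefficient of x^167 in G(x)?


1/(1 + x^2) = sum_{j>=0} (-1)^j x^(2j). Integrating termwise with G(0) = 0:
G(x) = sum_{j>=0} (-1)^j x^(2j+1) / (2j+1) = arctan(x).
Only odd powers are nonzero. For x^167 write 167 = 2*83 + 1, giving
(-1)^83 / 167 = -1/167 = -1/167.

-1/167


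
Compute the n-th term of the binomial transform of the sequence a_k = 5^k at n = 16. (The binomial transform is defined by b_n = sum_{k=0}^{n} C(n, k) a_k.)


With a_k = 5^k, b_n = sum_{k=0}^{n} C(n, k) 5^k = (1 + 5)^n by the binomial theorem.
For n = 16: (1 + 5)^16 = 6^16 = 2821109907456.

2821109907456


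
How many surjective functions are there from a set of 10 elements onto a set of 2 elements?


By inclusion-exclusion on which target elements are missed, the number of surjections from an n-set onto a k-set is
surj(n, k) = sum_{j=0}^{k} (-1)^j C(k, j) (k - j)^n.
Equivalently surj(n, k) = k! * S(n, k), where S(n, k) is the Stirling number of the second kind.
For n = 10, k = 2:
S(10, 2) = 511, so
surj = 2! * 511 = 2 * 511 = 1022.

1022


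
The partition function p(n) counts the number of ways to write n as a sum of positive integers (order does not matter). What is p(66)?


Using the generating function prod_{k>=1} 1/(1-x^k), we compute p(66).
By dynamic programming over parts 1 through 66:
p(66) = 2323520

2323520


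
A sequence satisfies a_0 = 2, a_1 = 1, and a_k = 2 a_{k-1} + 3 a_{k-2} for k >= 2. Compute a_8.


The characteristic equation is t^2 - 2 t - 3 = 0, with roots r_1 = 3 and r_2 = -1 (so c_1 = r_1 + r_2, c_2 = -r_1 r_2 as required).
One can use the closed form a_n = A r_1^n + B r_2^n, but direct iteration is more reliable:
a_0 = 2, a_1 = 1, a_2 = 8, a_3 = 19, a_4 = 62, a_5 = 181, a_6 = 548, a_7 = 1639, a_8 = 4922.
So a_8 = 4922.

4922


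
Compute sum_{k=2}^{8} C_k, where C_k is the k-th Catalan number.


C_2 through C_8: 2, 5, 14, 42, 132, 429, 1430
Sum = 2 + 5 + 14 + 42 + 132 + 429 + 1430
= 2054

2054


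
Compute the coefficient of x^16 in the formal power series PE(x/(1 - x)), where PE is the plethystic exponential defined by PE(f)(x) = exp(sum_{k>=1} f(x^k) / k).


For f(x) = x/(1 - x) we have
sum_{k>=1} f(x^k) / k = sum_{k>=1} (1/k) * x^k / (1 - x^k) = sum_{k, m >= 1} x^(k m) / k,
which after exponentiating simplifies to
PE(x/(1 - x)) = prod_{k>=1} 1 / (1 - x^k).
This is the generating function for the partition function p(n), so the coefficient of x^16 is p(16).
Computing p(16) by dynamic programming over parts 1, 2, ..., 16: p(16) = 231.

231


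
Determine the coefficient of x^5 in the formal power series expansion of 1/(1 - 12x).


The geometric series identity gives 1/(1 - c x) = sum_{k>=0} c^k x^k, so the coefficient of x^k is c^k.
Here c = 12 and k = 5.
Computing: 12^5 = 248832

248832


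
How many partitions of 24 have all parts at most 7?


Using the generating function (1-x)^(-1)(1-x^2)^(-1)...(1-x^7)^(-1),
the coefficient of x^24 counts these restricted partitions.
Result = 733

733


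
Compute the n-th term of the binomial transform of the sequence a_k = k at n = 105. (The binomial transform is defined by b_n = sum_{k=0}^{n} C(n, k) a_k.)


With a_k = k, b_n = sum_{k=0}^{n} C(n, k) k. Using k * C(n, k) = n * C(n-1, k-1) gives b_n = n * sum_{k>=1} C(n-1, k-1) = n * 2^(n-1).
For n = 105: 105 * 2^104 = 105 * 20282409603651670423947251286016 = 2129653008383425394514461385031680.

2129653008383425394514461385031680


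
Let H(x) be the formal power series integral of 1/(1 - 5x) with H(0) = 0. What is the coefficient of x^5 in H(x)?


1/(1 - 5x) = sum_{k>=0} 5^k x^k. Integrating termwise with H(0) = 0:
H(x) = sum_{k>=0} 5^k x^(k+1) / (k+1) = sum_{m>=1} 5^(m-1) x^m / m.
For m = 5: 5^4/5 = 625/5 = 125.

125


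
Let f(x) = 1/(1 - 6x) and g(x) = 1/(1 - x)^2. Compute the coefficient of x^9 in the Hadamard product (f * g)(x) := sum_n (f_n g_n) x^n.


f has coefficients f_k = 6^k. For g = 1/(1 - x)^2 the coefficient is g_k = C(k + 1, 1) = k + 1. The Hadamard coefficient is (f * g)_k = 6^k * (k + 1).
For k = 9: 6^9 * 10 = 10077696 * 10 = 100776960.

100776960


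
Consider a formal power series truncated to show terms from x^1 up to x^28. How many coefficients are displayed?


From x^1 to x^28 inclusive, the count is 28 - 1 + 1 = 28.

28


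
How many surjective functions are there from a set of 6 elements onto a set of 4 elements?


By inclusion-exclusion on which target elements are missed, the number of surjections from an n-set onto a k-set is
surj(n, k) = sum_{j=0}^{k} (-1)^j C(k, j) (k - j)^n.
Equivalently surj(n, k) = k! * S(n, k), where S(n, k) is the Stirling number of the second kind.
For n = 6, k = 4:
S(6, 4) = 65, so
surj = 4! * 65 = 24 * 65 = 1560.

1560


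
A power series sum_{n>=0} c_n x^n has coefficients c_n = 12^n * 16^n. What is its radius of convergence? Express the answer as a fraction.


By the root test (Cauchy-Hadamard), the radius is R = 1 / limsup_n |c_n|^(1/n).
Here |c_n|^(1/n) = (12^n * 16^n)^(1/n) = 12 * 16 = 192 for all n.
So R = 1/192 = 1/192.

1/192


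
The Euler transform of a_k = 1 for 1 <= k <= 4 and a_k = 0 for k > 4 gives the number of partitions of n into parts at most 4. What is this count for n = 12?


Partitions of 12 into parts at most 4:
Using generating function (1-x)^(-1)(1-x^2)^(-1)...(1-x^4)^(-1),
the coefficient of x^12 = 34

34


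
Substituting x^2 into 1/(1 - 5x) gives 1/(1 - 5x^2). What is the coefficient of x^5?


Since 1/(1 - 5x^2) only has even powers of x,
the coefficient of x^5 (odd) is 0.

0


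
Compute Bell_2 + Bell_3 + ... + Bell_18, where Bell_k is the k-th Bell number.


Recall Bell_k counts set partitions of a k-set (with Bell_0 = 1 by convention).
Bell_2 through Bell_18: 2, 5, 15, 52, 203, 877, 4140, 21147, 115975, 678570, 4213597, 27644437, 190899322, 1382958545, 10480142147, 82864869804, 682076806159
Sum = 2 + 5 + 15 + 52 + 203 + 877 + 4140 + 21147 + 115975 + 678570 + 4213597 + 27644437 + 190899322 + 1382958545 + 10480142147 + 82864869804 + 682076806159 = 777028354997.

777028354997


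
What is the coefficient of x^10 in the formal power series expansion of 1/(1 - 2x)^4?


The general identity 1/(1 - c x)^r = sum_{k>=0} c^k C(k + r - 1, r - 1) x^k follows by substituting y = c x into 1/(1 - y)^r = sum_{k>=0} C(k + r - 1, r - 1) y^k.
For c = 2, r = 4, k = 10:
2^10 * C(13, 3) = 1024 * 286 = 292864.

292864


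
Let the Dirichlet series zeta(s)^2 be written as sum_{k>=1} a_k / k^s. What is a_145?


The Dirichlet convolution of the constant function 1 with itself gives (1 * 1)(k) = sum_{d | k} 1 = d(k), the number of positive divisors of k.
Since zeta(s) = sum_{k>=1} 1/k^s, we have zeta(s)^2 = sum_{k>=1} d(k)/k^s, so a_k = d(k).
For k = 145: the divisors are 1, 5, 29, 145.
Count = 4.

4


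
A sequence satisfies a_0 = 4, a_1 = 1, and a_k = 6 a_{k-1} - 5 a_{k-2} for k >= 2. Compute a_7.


The characteristic equation is t^2 - 6 t + 5 = 0, with roots r_1 = 5 and r_2 = 1 (so c_1 = r_1 + r_2, c_2 = -r_1 r_2 as required).
One can use the closed form a_n = A r_1^n + B r_2^n, but direct iteration is more reliable:
a_0 = 4, a_1 = 1, a_2 = -14, a_3 = -89, a_4 = -464, a_5 = -2339, a_6 = -11714, a_7 = -58589.
So a_7 = -58589.

-58589


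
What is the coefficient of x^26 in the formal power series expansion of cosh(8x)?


The Maclaurin series is cosh(t) = sum_{m>=0} t^(2m) / (2m)!, so substituting t = 8x, only even powers of x are nonzero, with coefficient of x^(2m) equal to 8^(2m) / (2m)!.
For x^26 the coefficient is 8^26/26! = 302231454903657293676544/403291461126605635584000000 = 36028797018963968/48076088562799171875.

36028797018963968/48076088562799171875


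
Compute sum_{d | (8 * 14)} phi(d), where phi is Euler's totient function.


First, 8 * 14 = 112. One classical identity is sum_{d | n} phi(d) = n (each k in [1, n] has a unique gcd with n, and among the k's with gcd(k, n) = n/d there are phi(d) of them). So the sum equals 112. We also verify directly:
Divisors of 112: 1, 2, 4, 7, 8, 14, 16, 28, 56, 112.
phi values: 1, 1, 2, 6, 4, 6, 8, 12, 24, 48.
Sum = 112.

112


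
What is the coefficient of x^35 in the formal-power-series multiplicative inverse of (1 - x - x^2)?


Let the inverse be f(x) = sum_{k>=0} a_k x^k. From f(x) * (1 - x - x^2) = 1 and matching coefficients:
 x^0: a_0 = 1.
 x^1: a_1 - a_0 = 0, so a_1 = 1.
 x^k (k >= 2): a_k - a_{k-1} - a_{k-2} = 0, i.e. a_k = a_{k-1} + a_{k-2}.
This is the Fibonacci-type recurrence shifted so that a_0 = a_1 = 1.
Iterating: a_0=1, a_1=1, a_2=2, a_3=3, a_4=5, a_5=8, a_6=13, a_7=21, a_8=34, a_9=55, ...
a_35 = 14930352.

14930352


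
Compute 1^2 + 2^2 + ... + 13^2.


This power sum has a closed form given by Faulhaber's formula
sum_{k=1}^{m} k^p = (1 / (p + 1)) * sum_{j=0}^{p} C(p + 1, j) B_j m^(p + 1 - j),
but for small m direct computation is fastest:
1 + 4 + 9 + 16 + 25 + 36 + 49 + 64 + 81 + 100 + 121 + 144 + 169 = 819.

819


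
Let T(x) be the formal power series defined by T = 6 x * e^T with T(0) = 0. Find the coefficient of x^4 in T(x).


Apply the Lagrange inversion formula: if T = 6 x * phi(T) with phi(t) = e^t, then
[x^n] T = 6^n * (1/n) [t^(n-1)] phi(t)^n = 6^n * (1/n) [t^(n-1)] e^(n t) = 6^n * (1/n) * n^(n-1) / (n-1)! = 6^n * n^(n-1) / n!.
When c = 1 this is the Cayley count of rooted labeled trees on n vertices, divided by n!.
For n = 4: 6^4 * 4^3 / 4! = 1296 * 64/24 = 3456.

3456


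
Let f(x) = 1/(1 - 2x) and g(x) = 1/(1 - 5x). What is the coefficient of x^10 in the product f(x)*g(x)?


The coefficient of x^n in f*g is the Cauchy product: sum_{k=0}^{n} a^k * b^(n-k).
With a=2, b=5, n=10:
sum_{k=0}^{10} 2^k * 5^(10-k)
= 16275359

16275359


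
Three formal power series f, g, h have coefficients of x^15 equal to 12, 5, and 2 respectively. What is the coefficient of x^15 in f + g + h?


Series addition is componentwise:
12 + 5 + 2
= 19

19


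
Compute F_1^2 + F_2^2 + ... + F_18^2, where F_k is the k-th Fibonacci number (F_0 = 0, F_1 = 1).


There is a standard identity sum_{k=0}^{N} F_k^2 = F_N * F_{N+1} (proved inductively from the telescoping relation F_k^2 = F_k F_{k+1} - F_{k-1} F_k). Then
sum_{k=1}^{18} F_k^2 = F_18 F_19 - F_0 F_1.
Computing: F_18 = 2584, F_19 = 4181, F_0 = 0, F_1 = 1.
Sum = 2584 * 4181 - 0 * 1 = 10803704.

10803704


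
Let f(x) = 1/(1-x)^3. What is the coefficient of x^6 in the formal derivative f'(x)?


Differentiate: d/dx [ 1/(1-x)^r ] = r / (1-x)^(r+1).
Here r = 3, so f'(x) = 3 / (1-x)^4.
The expansion of 1/(1-x)^(r+1) has coefficient of x^n equal to C(n+r, r).
So the coefficient of x^6 in f'(x) is
3 * C(9, 3) = 3 * 84 = 252

252


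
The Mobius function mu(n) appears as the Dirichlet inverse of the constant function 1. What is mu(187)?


187 = 11 * 17 (all distinct primes).
mu(187) = (-1)^2 = 1

1


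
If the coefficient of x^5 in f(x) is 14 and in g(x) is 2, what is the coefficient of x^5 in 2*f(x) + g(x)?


Scalar multiplication scales coefficients: 2 * 14 = 28.
Then add the g coefficient: 28 + 2
= 30

30


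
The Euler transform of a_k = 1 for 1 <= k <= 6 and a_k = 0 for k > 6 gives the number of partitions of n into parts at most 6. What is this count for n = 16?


Partitions of 16 into parts at most 6:
Using generating function (1-x)^(-1)(1-x^2)^(-1)...(1-x^6)^(-1),
the coefficient of x^16 = 136

136


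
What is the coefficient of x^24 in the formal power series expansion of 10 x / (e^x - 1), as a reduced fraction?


The exponential generating function for Bernoulli numbers is
x / (e^x - 1) = sum_{k>=0} B_k x^k / k!.
So the coefficient of x^24 in 10 x / (e^x - 1) is 10 B_24 / 24!.
Computing: B_24 = -236364091/2730, 24! = 620448401733239439360000, giving
10 * -236364091/2730 / 620448401733239439360000 = -236364091/169382413673174366945280000.

-236364091/169382413673174366945280000


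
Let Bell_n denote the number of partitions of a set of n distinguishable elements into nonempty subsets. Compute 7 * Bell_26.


Bell_26 can be computed from the Bell triangle or from Dobinski's identity Bell_n = (1/e) * sum_{k>=0} k^n / k!.
Computing Bell_26 = 49631246523618756274.
Then 7 * 49631246523618756274 = 347418725665331293918.

347418725665331293918


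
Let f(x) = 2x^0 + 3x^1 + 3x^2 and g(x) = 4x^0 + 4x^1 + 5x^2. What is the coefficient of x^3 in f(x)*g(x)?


Cauchy product at x^3:
3*5 + 3*4
= 27

27


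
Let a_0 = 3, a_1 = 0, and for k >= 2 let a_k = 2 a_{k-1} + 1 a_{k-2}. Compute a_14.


Iterating the recurrence forward:
a_0 = 3
a_1 = 0
a_2 = 2*0 + 1*3 = 3
a_3 = 2*3 + 1*0 = 6
a_4 = 2*6 + 1*3 = 15
a_5 = 2*15 + 1*6 = 36
a_6 = 2*36 + 1*15 = 87
a_7 = 2*87 + 1*36 = 210
a_8 = 2*210 + 1*87 = 507
a_9 = 2*507 + 1*210 = 1224
a_10 = 2*1224 + 1*507 = 2955
a_11 = 2*2955 + 1*1224 = 7134
a_12 = 2*7134 + 1*2955 = 17223
a_13 = 2*17223 + 1*7134 = 41580
a_14 = 2*41580 + 1*17223 = 100383
So a_14 = 100383.

100383


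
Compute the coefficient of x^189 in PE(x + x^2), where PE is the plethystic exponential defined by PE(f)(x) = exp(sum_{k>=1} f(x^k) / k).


With f(x) = x + x^2, the exponent is sum_{k>=1} (x^k + x^(2k)) / k = -ln(1 - x) - ln(1 - x^2). Exponentiating:
PE(x + x^2) = 1 / ((1 - x)(1 - x^2)).
This is the generating function for partitions of n into parts of size 1 or 2. The number of 2's can be any j in 0..94, and the rest are 1's, so
[x^189] = floor(189/2) + 1 = 95.

95


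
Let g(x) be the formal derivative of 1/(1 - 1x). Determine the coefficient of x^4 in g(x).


Differentiate termwise: d/dx sum_{k>=0} 1^k x^k = sum_{k>=1} k 1^k x^(k-1) = sum_{j>=0} (j+1) 1^(j+1) x^j.
Equivalently, d/dx [1/(1 - 1x)] = 1/(1 - 1x)^2.
For j = 4: 5 * 1^5 = 5 * 1 = 5.

5


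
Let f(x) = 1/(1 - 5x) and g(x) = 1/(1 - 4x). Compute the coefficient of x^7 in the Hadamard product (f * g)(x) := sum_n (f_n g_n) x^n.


f has coefficients f_k = 5^k and g has coefficients g_k = 4^k, so the Hadamard product has coefficient (f*g)_k = 5^k * 4^k = 20^k.
For k = 7: 20^7 = 1280000000.

1280000000


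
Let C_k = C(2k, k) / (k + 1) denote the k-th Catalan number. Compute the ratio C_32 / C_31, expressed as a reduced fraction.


Using C_k = (2k)! / (k! (k+1)!), the ratio C_{k+1}/C_k simplifies to
C_{k+1}/C_k = [(2k+2)! / ((k+1)! (k+2)!)] * [k! (k+1)! / (2k)!]
 = (2k+2)(2k+1) / ((k+1)(k+2)) = 2(2k+1) / (k+2).
For k = 31: 2(2*31 + 1) / (31 + 2) = 126/33 = 42/11.

42/11


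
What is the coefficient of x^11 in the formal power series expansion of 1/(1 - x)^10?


The negative binomial / multiset identity is
1/(1 - x)^r = sum_{k>=0} C(k + r - 1, r - 1) x^k.
Here r = 10 and k = 11, so the coefficient is
C(11 + 9, 9) = C(20, 9)
= 167960

167960


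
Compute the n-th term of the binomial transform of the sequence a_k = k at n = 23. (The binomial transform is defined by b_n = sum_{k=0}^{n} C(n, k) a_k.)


With a_k = k, b_n = sum_{k=0}^{n} C(n, k) k. Using k * C(n, k) = n * C(n-1, k-1) gives b_n = n * sum_{k>=1} C(n-1, k-1) = n * 2^(n-1).
For n = 23: 23 * 2^22 = 23 * 4194304 = 96468992.

96468992


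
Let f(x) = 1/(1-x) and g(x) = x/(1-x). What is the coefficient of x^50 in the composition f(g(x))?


First simplify the composition: f(g(x)) = 1/(1 - x/(1-x)) = (1-x)/((1-x) - x) = (1-x)/(1-2x).
Now extract the coefficient. Write (1-x)/(1-2x) = 1/(1-2x) - x/(1-2x).
The coefficient of x^n in 1/(1-2x) is 2^n, and in x/(1-2x) is 2^(n-1) (for n >= 1).
So the coefficient of x^50 is 2^50 - 2^49 = 1125899906842624 - 562949953421312 = 562949953421312.

562949953421312


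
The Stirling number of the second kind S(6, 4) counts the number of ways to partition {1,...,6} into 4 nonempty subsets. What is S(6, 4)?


Using the explicit formula S(n,k) = (1/k!) sum_{j=0}^{k} (-1)^(k-j) C(k,j) j^n:
S(6, 4) = 65
Equivalently, S(n,k) is n! times the coefficient of x^n in the EGF (e^x - 1)^k / k!.

65


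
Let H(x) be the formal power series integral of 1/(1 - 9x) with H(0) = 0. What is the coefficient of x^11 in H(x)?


1/(1 - 9x) = sum_{k>=0} 9^k x^k. Integrating termwise with H(0) = 0:
H(x) = sum_{k>=0} 9^k x^(k+1) / (k+1) = sum_{m>=1} 9^(m-1) x^m / m.
For m = 11: 9^10/11 = 3486784401/11 = 3486784401/11.

3486784401/11


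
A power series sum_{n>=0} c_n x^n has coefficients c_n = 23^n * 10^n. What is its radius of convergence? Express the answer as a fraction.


By the root test (Cauchy-Hadamard), the radius is R = 1 / limsup_n |c_n|^(1/n).
Here |c_n|^(1/n) = (23^n * 10^n)^(1/n) = 23 * 10 = 230 for all n.
So R = 1/230 = 1/230.

1/230


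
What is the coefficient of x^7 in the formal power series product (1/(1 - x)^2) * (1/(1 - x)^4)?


Combine the factors: (1/(1 - x)^2) * (1/(1 - x)^4) = 1/(1 - x)^6.
Then use 1/(1 - x)^r = sum_{k>=0} C(k + r - 1, r - 1) x^k with r = 6 and k = 7:
C(12, 5) = 792.

792


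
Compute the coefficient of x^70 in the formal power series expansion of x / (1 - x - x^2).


Let f(x) = sum_{k>=0} a_k x^k. Multiplying f(x) * (1 - x - x^2) = x and matching coefficients gives a_0 = 0, a_1 = 1, and a_k = a_{k-1} + a_{k-2} for k >= 2. These are the Fibonacci numbers F_k.
Iterating from F_0 = 0, F_1 = 1:
F_0=0, F_1=1, F_2=1, F_3=2, F_4=3, F_5=5, F_6=8, F_7=13, F_8=21, F_9=34, ...
F_70 = 190392490709135.

190392490709135


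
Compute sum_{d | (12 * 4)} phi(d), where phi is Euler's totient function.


First, 12 * 4 = 48. One classical identity is sum_{d | n} phi(d) = n (each k in [1, n] has a unique gcd with n, and among the k's with gcd(k, n) = n/d there are phi(d) of them). So the sum equals 48. We also verify directly:
Divisors of 48: 1, 2, 3, 4, 6, 8, 12, 16, 24, 48.
phi values: 1, 1, 2, 2, 2, 4, 4, 8, 8, 16.
Sum = 48.

48


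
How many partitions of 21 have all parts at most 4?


Using the generating function (1-x)^(-1)(1-x^2)^(-1)...(1-x^4)^(-1),
the coefficient of x^21 counts these restricted partitions.
Result = 120

120


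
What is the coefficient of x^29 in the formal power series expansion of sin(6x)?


The Maclaurin series is sin(t) = sum_{k>=0} (-1)^k t^(2k+1) / (2k+1)!, so substituting t = 6x, only odd powers of x are nonzero, with coefficient of x^(2k+1) equal to (-1)^k 6^(2k+1) / (2k+1)!.
Write 29 = 2*14 + 1, giving the coefficient (-1)^14 * 6^29 / 29! = 36845653286788892983296/8841761993739701954543616000000 = 688747536/165277074603265625.

688747536/165277074603265625


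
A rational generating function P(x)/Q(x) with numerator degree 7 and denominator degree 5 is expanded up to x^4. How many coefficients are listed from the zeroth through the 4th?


Expanding up to x^4 gives the coefficients for x^0, x^1, ..., x^4.
That is 4 + 1 = 5 coefficients in total.

5


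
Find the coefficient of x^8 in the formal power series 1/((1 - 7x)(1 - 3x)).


By partial fractions or Cauchy convolution:
The coefficient equals sum_{k=0}^{8} 7^k * 3^(8-k).
= 10083481

10083481


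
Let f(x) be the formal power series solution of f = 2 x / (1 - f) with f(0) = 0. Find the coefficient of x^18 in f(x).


Apply Lagrange inversion: f = 2 x * phi(f) with phi(t) = 1/(1 - t), so
[x^n] f = 2^n * (1/n) [t^(n-1)] phi(t)^n = 2^n * (1/n) [t^(n-1)] (1 - t)^(-n) = 2^n * (1/n) C(2n - 2, n - 1) = 2^n * C_{n-1}.
For n = 18: C_17 = C(34, 17) / 18 = 2333606220/18 = 129644790.
With the 2^18 = 262144 factor, the coefficient is 262144 * 129644790 = 33985603829760.

33985603829760


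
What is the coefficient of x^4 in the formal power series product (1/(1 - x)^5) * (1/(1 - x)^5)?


Combine the factors: (1/(1 - x)^5) * (1/(1 - x)^5) = 1/(1 - x)^10.
Then use 1/(1 - x)^r = sum_{k>=0} C(k + r - 1, r - 1) x^k with r = 10 and k = 4:
C(13, 9) = 715.

715


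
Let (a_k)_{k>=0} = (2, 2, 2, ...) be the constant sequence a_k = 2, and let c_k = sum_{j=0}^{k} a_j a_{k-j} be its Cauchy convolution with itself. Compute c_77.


Since a_j = 2 for all j >= 0, the convolution sum becomes
c_k = sum_{j=0}^{k} 2 * 2 = 4 * (k + 1).
Equivalently, the generating function of (a_k) is 2/(1 - x) and its square is 4/(1 - x)^2 = sum_{k>=0} 4(k + 1) x^k.
For k = 77: 4 * 78 = 312.

312


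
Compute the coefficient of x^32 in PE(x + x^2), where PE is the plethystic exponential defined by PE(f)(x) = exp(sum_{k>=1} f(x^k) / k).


With f(x) = x + x^2, the exponent is sum_{k>=1} (x^k + x^(2k)) / k = -ln(1 - x) - ln(1 - x^2). Exponentiating:
PE(x + x^2) = 1 / ((1 - x)(1 - x^2)).
This is the generating function for partitions of n into parts of size 1 or 2. The number of 2's can be any j in 0..16, and the rest are 1's, so
[x^32] = floor(32/2) + 1 = 17.

17


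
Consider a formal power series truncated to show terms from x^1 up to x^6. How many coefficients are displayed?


From x^1 to x^6 inclusive, the count is 6 - 1 + 1 = 6.

6


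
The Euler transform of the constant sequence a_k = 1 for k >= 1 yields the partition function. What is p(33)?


The Euler transform converts the sequence a_k = 1 into the number of integer partitions.
Using the recurrence or dynamic programming:
p(33) = 10143

10143


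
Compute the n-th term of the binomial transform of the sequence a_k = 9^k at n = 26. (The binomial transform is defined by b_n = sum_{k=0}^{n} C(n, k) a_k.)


With a_k = 9^k, b_n = sum_{k=0}^{n} C(n, k) 9^k = (1 + 9)^n by the binomial theorem.
For n = 26: (1 + 9)^26 = 10^26 = 100000000000000000000000000.

100000000000000000000000000


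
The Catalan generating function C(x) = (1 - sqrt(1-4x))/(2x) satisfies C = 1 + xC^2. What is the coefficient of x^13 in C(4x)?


Substituting x -> 4x scales the n-th coefficient by 4^n, so [x^13] C(4x) = 4^13 * C_13.
C_13 = C(2*13, 13)/(14) = 10400600/14 = 742900.
So 4^13 * 742900 = 67108864 * 742900 = 49855175065600.

49855175065600


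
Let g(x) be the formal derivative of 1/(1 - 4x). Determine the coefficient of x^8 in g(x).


Differentiate termwise: d/dx sum_{k>=0} 4^k x^k = sum_{k>=1} k 4^k x^(k-1) = sum_{j>=0} (j+1) 4^(j+1) x^j.
Equivalently, d/dx [1/(1 - 4x)] = 4/(1 - 4x)^2.
For j = 8: 9 * 4^9 = 9 * 262144 = 2359296.

2359296


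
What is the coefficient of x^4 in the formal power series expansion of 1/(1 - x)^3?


The negative binomial / multiset identity is
1/(1 - x)^r = sum_{k>=0} C(k + r - 1, r - 1) x^k.
Here r = 3 and k = 4, so the coefficient is
C(4 + 2, 2) = C(6, 2)
= 15

15


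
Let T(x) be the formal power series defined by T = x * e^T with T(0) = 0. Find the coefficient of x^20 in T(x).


Apply the Lagrange inversion formula: if T = x * phi(T) with phi(t) = e^t, then
[x^n] T = (1/n) [t^(n-1)] phi(t)^n = (1/n) [t^(n-1)] e^(n t) = (1/n) * n^(n-1) / (n-1)! = n^(n-1) / n!.
When c = 1 this is the Cayley count of rooted labeled trees on n vertices, divided by n!.
For n = 20: 20^19 / 20! = 5242880000000000000000000/2432902008176640000 = 32000000000000000/14849255421.

32000000000000000/14849255421


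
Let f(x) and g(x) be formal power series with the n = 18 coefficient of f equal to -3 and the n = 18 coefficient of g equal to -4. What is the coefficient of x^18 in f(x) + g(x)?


Addition of formal power series is termwise.
The coefficient of x^18 in f + g = -3 + -4
= -7

-7


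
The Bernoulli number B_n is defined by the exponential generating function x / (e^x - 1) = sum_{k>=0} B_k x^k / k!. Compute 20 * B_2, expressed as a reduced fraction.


Bernoulli numbers can also be computed recursively via B_0 = 1 and sum_{j=0}^{m} C(m+1, j) B_j = 0 for m >= 1. Odd-index Bernoulli numbers vanish for k >= 3.
Computing B_2 = 1/6, so 20 * B_2 = 20 * 1/6 = 10/3.

10/3


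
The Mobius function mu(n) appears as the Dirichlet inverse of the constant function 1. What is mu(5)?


5 = 5 (all distinct primes).
mu(5) = (-1)^1 = -1

-1


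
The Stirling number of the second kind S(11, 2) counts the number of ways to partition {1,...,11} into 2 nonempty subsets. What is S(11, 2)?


Using the explicit formula S(n,k) = (1/k!) sum_{j=0}^{k} (-1)^(k-j) C(k,j) j^n:
S(11, 2) = 1023
Equivalently, S(n,k) is n! times the coefficient of x^n in the EGF (e^x - 1)^k / k!.

1023


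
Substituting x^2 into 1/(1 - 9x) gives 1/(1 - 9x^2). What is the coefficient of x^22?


The coefficient of x^(2m) in 1/(1 - 9x^2) is 9^m.
With n = 22 = 2*11, the coefficient is 9^11 = 31381059609.

31381059609


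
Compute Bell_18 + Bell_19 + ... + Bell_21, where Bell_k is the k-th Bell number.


Recall Bell_k counts set partitions of a k-set (with Bell_0 = 1 by convention).
Bell_18 through Bell_21: 682076806159, 5832742205057, 51724158235372, 474869816156751
Sum = 682076806159 + 5832742205057 + 51724158235372 + 474869816156751 = 533108793403339.

533108793403339


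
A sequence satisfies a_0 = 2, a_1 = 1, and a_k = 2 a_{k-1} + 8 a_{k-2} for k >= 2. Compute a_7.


The characteristic equation is t^2 - 2 t - 8 = 0, with roots r_1 = 4 and r_2 = -2 (so c_1 = r_1 + r_2, c_2 = -r_1 r_2 as required).
One can use the closed form a_n = A r_1^n + B r_2^n, but direct iteration is more reliable:
a_0 = 2, a_1 = 1, a_2 = 18, a_3 = 44, a_4 = 232, a_5 = 816, a_6 = 3488, a_7 = 13504.
So a_7 = 13504.

13504


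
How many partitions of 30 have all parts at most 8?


Using the generating function (1-x)^(-1)(1-x^2)^(-1)...(1-x^8)^(-1),
the coefficient of x^30 counts these restricted partitions.
Result = 2462

2462


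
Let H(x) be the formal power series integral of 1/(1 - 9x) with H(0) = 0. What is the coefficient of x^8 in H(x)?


1/(1 - 9x) = sum_{k>=0} 9^k x^k. Integrating termwise with H(0) = 0:
H(x) = sum_{k>=0} 9^k x^(k+1) / (k+1) = sum_{m>=1} 9^(m-1) x^m / m.
For m = 8: 9^7/8 = 4782969/8 = 4782969/8.

4782969/8


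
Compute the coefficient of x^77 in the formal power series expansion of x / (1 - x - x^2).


Let f(x) = sum_{k>=0} a_k x^k. Multiplying f(x) * (1 - x - x^2) = x and matching coefficients gives a_0 = 0, a_1 = 1, and a_k = a_{k-1} + a_{k-2} for k >= 2. These are the Fibonacci numbers F_k.
Iterating from F_0 = 0, F_1 = 1:
F_0=0, F_1=1, F_2=1, F_3=2, F_4=3, F_5=5, F_6=8, F_7=13, F_8=21, F_9=34, ...
F_77 = 5527939700884757.

5527939700884757


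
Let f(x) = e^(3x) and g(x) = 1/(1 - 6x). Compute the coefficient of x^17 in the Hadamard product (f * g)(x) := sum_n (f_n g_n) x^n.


Expanding: f_k = 3^k/k! (from e^(3x)) and g_k = 6^k (from 1/(1 - 6x)). So the Hadamard coefficient (f * g)_k = 3^k 6^k / k! = (18)^k / k!.
For k = 17: 18^17/17! = 2185911559738696531968/355687428096000 = 91507169819844/14889875.

91507169819844/14889875
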